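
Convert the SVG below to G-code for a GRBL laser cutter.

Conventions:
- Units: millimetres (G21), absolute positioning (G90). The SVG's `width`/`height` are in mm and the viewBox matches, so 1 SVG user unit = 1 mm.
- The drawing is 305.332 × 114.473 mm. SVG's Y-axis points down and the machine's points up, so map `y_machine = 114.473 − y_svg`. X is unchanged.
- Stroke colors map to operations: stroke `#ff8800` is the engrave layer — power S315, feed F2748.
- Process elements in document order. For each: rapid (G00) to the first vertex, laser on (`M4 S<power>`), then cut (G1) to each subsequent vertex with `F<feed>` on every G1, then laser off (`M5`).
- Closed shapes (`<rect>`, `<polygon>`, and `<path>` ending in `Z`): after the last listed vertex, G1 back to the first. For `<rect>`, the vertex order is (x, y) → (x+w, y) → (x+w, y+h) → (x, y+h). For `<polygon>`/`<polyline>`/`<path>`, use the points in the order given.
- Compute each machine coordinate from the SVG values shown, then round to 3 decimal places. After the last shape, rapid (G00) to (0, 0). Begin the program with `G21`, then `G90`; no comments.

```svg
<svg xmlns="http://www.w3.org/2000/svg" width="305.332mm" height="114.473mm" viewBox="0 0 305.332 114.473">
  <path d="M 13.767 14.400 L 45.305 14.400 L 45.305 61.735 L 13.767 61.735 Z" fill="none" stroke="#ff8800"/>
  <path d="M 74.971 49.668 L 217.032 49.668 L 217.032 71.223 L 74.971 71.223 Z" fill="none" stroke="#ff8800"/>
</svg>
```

G21
G90
G00 X13.767 Y100.073
M4 S315
G1 X45.305 Y100.073 F2748
G1 X45.305 Y52.738 F2748
G1 X13.767 Y52.738 F2748
G1 X13.767 Y100.073 F2748
M5
G00 X74.971 Y64.805
M4 S315
G1 X217.032 Y64.805 F2748
G1 X217.032 Y43.250 F2748
G1 X74.971 Y43.250 F2748
G1 X74.971 Y64.805 F2748
M5
G00 X0.000 Y0.000

viewBox `0 0 305.332 114.473` with mm width/height → 1 unit = 1 mm. Flip: y_m = 114.473 − y_svg.

**Shape 1** — `<path>` rectangle, stroke `#ff8800` → engrave (S315, F2748). Machine vertices: (13.767,100.073) → (45.305,100.073) → (45.305,52.738) → (13.767,52.738) → (13.767,100.073). Closed: final G1 returns to the first vertex.

**Shape 2** — `<path>` rectangle, stroke `#ff8800` → engrave (S315, F2748). Machine vertices: (74.971,64.805) → (217.032,64.805) → (217.032,43.250) → (74.971,43.250) → (74.971,64.805). Closed: final G1 returns to the first vertex.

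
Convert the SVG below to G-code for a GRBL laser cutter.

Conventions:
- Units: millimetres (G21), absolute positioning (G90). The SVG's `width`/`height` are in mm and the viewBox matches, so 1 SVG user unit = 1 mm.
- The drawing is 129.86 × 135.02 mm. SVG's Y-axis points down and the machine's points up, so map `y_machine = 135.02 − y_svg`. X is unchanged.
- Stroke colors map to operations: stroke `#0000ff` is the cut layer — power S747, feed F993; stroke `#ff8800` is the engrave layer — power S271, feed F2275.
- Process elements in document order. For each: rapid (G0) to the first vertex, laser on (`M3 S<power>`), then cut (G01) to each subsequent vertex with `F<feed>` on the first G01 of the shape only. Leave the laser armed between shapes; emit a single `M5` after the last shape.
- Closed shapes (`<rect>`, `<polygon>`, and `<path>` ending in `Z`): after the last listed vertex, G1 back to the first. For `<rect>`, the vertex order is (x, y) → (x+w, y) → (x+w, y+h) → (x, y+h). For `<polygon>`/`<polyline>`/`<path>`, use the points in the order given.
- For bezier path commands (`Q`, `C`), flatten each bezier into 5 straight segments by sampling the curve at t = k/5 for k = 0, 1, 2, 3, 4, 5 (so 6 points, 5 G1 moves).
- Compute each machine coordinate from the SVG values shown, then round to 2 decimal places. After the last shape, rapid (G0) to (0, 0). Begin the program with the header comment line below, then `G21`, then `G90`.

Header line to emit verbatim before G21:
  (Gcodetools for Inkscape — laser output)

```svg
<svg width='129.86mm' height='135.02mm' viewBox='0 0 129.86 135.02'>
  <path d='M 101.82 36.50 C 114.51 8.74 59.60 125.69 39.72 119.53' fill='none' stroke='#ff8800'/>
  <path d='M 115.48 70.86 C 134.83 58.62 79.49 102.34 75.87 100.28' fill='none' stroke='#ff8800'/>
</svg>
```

1 u = 1 mm; y_m = 135.02 − y.

[1] `<path>` cubic bezier, #ff8800→engrave S271 F2275: (101.82,98.52) → (102.14,99.95) → (91.17,79.51) → (73.82,50.05) → (55.03,24.42) → (39.72,15.49)

[2] `<path>` cubic bezier, #ff8800→engrave S271 F2275: (115.48,64.16) → (119.14,65.60) → (110.94,58.50) → (96.95,47.73) → (83.24,38.18) → (75.87,34.74)

(Gcodetools for Inkscape — laser output)
G21
G90
G0 X101.82 Y98.52
M3 S271
G01 X102.14 Y99.95 F2275
G01 X91.17 Y79.51
G01 X73.82 Y50.05
G01 X55.03 Y24.42
G01 X39.72 Y15.49
G0 X115.48 Y64.16
M3 S271
G01 X119.14 Y65.60 F2275
G01 X110.94 Y58.50
G01 X96.95 Y47.73
G01 X83.24 Y38.18
G01 X75.87 Y34.74
M5
G0 X0.00 Y0.00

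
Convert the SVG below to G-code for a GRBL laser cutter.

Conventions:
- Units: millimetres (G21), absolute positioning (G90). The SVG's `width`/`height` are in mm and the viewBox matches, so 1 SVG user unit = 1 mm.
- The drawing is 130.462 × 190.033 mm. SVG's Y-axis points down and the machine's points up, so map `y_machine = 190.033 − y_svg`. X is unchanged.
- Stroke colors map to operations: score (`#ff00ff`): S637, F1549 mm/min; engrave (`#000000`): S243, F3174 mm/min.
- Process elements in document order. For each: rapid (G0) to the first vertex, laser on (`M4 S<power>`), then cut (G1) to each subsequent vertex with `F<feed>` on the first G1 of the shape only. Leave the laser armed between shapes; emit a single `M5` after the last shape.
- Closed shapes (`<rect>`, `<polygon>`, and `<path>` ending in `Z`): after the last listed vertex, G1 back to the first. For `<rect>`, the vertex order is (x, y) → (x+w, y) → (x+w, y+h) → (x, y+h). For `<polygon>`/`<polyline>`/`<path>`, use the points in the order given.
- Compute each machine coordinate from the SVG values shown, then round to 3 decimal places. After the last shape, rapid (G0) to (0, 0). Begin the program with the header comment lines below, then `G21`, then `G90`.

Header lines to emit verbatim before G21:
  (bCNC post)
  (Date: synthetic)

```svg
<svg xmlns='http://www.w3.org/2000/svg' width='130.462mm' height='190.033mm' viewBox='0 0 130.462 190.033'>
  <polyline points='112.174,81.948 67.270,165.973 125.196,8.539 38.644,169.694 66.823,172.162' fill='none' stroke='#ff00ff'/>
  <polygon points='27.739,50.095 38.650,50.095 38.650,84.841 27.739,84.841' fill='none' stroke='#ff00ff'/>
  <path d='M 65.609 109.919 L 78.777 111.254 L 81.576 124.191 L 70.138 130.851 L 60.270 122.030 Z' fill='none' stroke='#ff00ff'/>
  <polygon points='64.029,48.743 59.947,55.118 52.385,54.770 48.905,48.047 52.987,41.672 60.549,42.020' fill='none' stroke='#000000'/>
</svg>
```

Since the viewBox matches the mm dimensions, user units are millimetres directly. The only transform is the Y-flip y_m = 190.033 − y_svg.

Shape 1 is a open polyline drawn with `<polyline>`. Its stroke #ff00ff means score at S637, F1549. After flipping Y the toolpath is (112.174,108.085) → (67.270,24.060) → (125.196,181.494) → (38.644,20.339) → (66.823,17.871).

Shape 2 is a rectangle drawn with `<polygon>`. Its stroke #ff00ff means score at S637, F1549. After flipping Y the toolpath is (27.739,139.938) → (38.650,139.938) → (38.650,105.192) → (27.739,105.192) → (27.739,139.938), returning to the start.

Shape 3 is a regular polygon drawn with `<path>`. Its stroke #ff00ff means score at S637, F1549. After flipping Y the toolpath is (65.609,80.114) → (78.777,78.779) → (81.576,65.842) → (70.138,59.182) → (60.270,68.003) → (65.609,80.114), returning to the start.

Shape 4 is a regular polygon drawn with `<polygon>`. Its stroke #000000 means engrave at S243, F3174. After flipping Y the toolpath is (64.029,141.290) → (59.947,134.915) → (52.385,135.263) → (48.905,141.986) → (52.987,148.361) → (60.549,148.013) → (64.029,141.290), returning to the start.

(bCNC post)
(Date: synthetic)
G21
G90
G0 X112.174 Y108.085
M4 S637
G1 X67.270 Y24.060 F1549
G1 X125.196 Y181.494
G1 X38.644 Y20.339
G1 X66.823 Y17.871
G0 X27.739 Y139.938
M4 S637
G1 X38.650 Y139.938 F1549
G1 X38.650 Y105.192
G1 X27.739 Y105.192
G1 X27.739 Y139.938
G0 X65.609 Y80.114
M4 S637
G1 X78.777 Y78.779 F1549
G1 X81.576 Y65.842
G1 X70.138 Y59.182
G1 X60.270 Y68.003
G1 X65.609 Y80.114
G0 X64.029 Y141.290
M4 S243
G1 X59.947 Y134.915 F3174
G1 X52.385 Y135.263
G1 X48.905 Y141.986
G1 X52.987 Y148.361
G1 X60.549 Y148.013
G1 X64.029 Y141.290
M5
G0 X0.000 Y0.000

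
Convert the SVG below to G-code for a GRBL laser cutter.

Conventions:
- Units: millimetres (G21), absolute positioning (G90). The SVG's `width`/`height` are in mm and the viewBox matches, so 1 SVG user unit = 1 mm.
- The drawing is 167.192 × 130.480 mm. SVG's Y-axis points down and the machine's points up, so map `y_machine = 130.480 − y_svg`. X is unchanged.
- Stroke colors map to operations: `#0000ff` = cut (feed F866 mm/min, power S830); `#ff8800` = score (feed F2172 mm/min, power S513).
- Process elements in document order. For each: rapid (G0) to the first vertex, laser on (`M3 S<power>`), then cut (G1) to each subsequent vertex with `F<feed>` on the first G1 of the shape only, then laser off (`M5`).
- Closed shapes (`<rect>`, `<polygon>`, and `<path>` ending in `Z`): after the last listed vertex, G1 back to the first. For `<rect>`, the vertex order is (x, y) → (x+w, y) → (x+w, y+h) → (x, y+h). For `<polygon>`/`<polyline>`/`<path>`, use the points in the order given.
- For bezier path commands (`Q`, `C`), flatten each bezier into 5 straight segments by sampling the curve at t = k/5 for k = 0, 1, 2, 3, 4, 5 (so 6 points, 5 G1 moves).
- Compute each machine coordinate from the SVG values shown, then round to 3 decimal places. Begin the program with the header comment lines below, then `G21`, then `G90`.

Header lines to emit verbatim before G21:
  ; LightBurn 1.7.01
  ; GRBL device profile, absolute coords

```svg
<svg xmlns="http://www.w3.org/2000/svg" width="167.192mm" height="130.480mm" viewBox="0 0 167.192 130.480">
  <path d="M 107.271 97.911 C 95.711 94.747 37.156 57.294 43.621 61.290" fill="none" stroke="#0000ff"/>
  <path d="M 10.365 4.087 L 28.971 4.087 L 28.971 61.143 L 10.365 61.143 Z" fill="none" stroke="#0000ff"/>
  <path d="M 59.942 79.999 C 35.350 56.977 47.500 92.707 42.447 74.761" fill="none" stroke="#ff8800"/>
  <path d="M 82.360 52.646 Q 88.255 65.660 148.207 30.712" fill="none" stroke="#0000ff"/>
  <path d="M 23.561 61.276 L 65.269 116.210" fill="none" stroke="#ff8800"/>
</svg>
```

; LightBurn 1.7.01
; GRBL device profile, absolute coords
G21
G90
G0 X107.271 Y32.569
M3 S830
G1 X95.592 Y37.976 F866
G1 X78.010 Y47.977
G1 X59.904 Y58.937
G1 X46.648 Y67.220
G1 X43.621 Y69.190
M5
G0 X10.365 Y126.393
M3 S830
G1 X28.971 Y126.393 F866
G1 X28.971 Y69.337
G1 X10.365 Y69.337
G1 X10.365 Y126.393
M5
G0 X59.942 Y50.481
M3 S513
G1 X49.164 Y58.143 F2172
G1 X44.615 Y57.102
G1 X43.706 Y52.753
G1 X43.846 Y50.493
G1 X42.447 Y55.719
M5
G0 X82.360 Y77.834
M3 S830
G1 X86.880 Y74.547 F866
G1 X95.725 Y75.097
G1 X108.895 Y79.484
G1 X126.388 Y87.707
G1 X148.207 Y99.768
M5
G0 X23.561 Y69.204
M3 S513
G1 X65.269 Y14.270 F2172
M5

viewBox `0 0 167.192 130.480` with mm width/height → 1 unit = 1 mm. Flip: y_m = 130.480 − y_svg.

**Shape 1** — `<path>` cubic bezier, stroke `#0000ff` → cut (S830, F866). Control points (SVG): P0=(107.271,97.911), P1=(95.711,94.747), P2=(37.156,57.294), P3=(43.621,61.290); sampled at t=k/5. Machine vertices: (107.271,32.569) → (95.592,37.976) → (78.010,47.977) → (59.904,58.937) → (46.648,67.220) → (43.621,69.190). Open path.

**Shape 2** — `<path>` rectangle, stroke `#0000ff` → cut (S830, F866). Machine vertices: (10.365,126.393) → (28.971,126.393) → (28.971,69.337) → (10.365,69.337) → (10.365,126.393). Closed: final G1 returns to the first vertex.

**Shape 3** — `<path>` cubic bezier, stroke `#ff8800` → score (S513, F2172). Control points (SVG): P0=(59.942,79.999), P1=(35.350,56.977), P2=(47.500,92.707), P3=(42.447,74.761); sampled at t=k/5. Machine vertices: (59.942,50.481) → (49.164,58.143) → (44.615,57.102) → (43.706,52.753) → (43.846,50.493) → (42.447,55.719). Open path.

**Shape 4** — `<path>` quadratic bezier, stroke `#0000ff` → cut (S830, F866). Control points (SVG): P0=(82.360,52.646), P1=(88.255,65.660), P2=(148.207,30.712); sampled at t=k/5. Machine vertices: (82.360,77.834) → (86.880,74.547) → (95.725,75.097) → (108.895,79.484) → (126.388,87.707) → (148.207,99.768). Open path.

**Shape 5** — `<path>` line segment, stroke `#ff8800` → score (S513, F2172). Machine vertices: (23.561,69.204) → (65.269,14.270). Open path.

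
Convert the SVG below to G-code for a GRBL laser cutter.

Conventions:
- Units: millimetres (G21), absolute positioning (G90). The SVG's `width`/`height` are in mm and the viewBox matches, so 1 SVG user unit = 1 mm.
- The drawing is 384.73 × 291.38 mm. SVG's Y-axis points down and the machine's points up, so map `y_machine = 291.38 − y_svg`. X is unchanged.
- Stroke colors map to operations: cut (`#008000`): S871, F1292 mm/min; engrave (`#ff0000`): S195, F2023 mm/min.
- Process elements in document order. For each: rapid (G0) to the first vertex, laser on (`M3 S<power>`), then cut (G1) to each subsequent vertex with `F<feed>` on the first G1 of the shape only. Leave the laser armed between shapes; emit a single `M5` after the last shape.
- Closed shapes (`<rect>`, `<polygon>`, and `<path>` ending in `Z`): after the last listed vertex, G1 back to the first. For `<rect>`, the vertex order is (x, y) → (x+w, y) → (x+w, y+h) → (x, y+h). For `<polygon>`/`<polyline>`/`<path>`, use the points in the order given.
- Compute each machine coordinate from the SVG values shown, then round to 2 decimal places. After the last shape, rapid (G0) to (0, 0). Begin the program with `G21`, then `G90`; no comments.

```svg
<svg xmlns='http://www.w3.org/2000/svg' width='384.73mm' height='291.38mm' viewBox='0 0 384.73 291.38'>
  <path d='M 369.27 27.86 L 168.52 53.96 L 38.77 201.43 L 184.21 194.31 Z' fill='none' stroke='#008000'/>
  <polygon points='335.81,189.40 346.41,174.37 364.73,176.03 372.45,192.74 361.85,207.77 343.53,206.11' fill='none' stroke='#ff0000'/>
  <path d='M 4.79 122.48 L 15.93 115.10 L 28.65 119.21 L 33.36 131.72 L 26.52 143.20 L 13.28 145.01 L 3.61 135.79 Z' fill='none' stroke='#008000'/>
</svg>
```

G21
G90
G0 X369.27 Y263.52
M3 S871
G1 X168.52 Y237.42 F1292
G1 X38.77 Y89.95
G1 X184.21 Y97.07
G1 X369.27 Y263.52
G0 X335.81 Y101.98
M3 S195
G1 X346.41 Y117.01 F2023
G1 X364.73 Y115.35
G1 X372.45 Y98.64
G1 X361.85 Y83.61
G1 X343.53 Y85.27
G1 X335.81 Y101.98
G0 X4.79 Y168.90
M3 S871
G1 X15.93 Y176.28 F1292
G1 X28.65 Y172.17
G1 X33.36 Y159.66
G1 X26.52 Y148.18
G1 X13.28 Y146.37
G1 X3.61 Y155.59
G1 X4.79 Y168.90
M5
G0 X0.00 Y0.00

Since the viewBox matches the mm dimensions, user units are millimetres directly. The only transform is the Y-flip y_m = 291.38 − y_svg.

Shape 1 is a closed polygon drawn with `<path>`. Its stroke #008000 means cut at S871, F1292. After flipping Y the toolpath is (369.27,263.52) → (168.52,237.42) → (38.77,89.95) → (184.21,97.07) → (369.27,263.52), returning to the start.

Shape 2 is a regular polygon drawn with `<polygon>`. Its stroke #ff0000 means engrave at S195, F2023. After flipping Y the toolpath is (335.81,101.98) → (346.41,117.01) → (364.73,115.35) → (372.45,98.64) → (361.85,83.61) → (343.53,85.27) → (335.81,101.98), returning to the start.

Shape 3 is a regular polygon drawn with `<path>`. Its stroke #008000 means cut at S871, F1292. After flipping Y the toolpath is (4.79,168.90) → (15.93,176.28) → (28.65,172.17) → (33.36,159.66) → (26.52,148.18) → (13.28,146.37) → (3.61,155.59) → (4.79,168.90), returning to the start.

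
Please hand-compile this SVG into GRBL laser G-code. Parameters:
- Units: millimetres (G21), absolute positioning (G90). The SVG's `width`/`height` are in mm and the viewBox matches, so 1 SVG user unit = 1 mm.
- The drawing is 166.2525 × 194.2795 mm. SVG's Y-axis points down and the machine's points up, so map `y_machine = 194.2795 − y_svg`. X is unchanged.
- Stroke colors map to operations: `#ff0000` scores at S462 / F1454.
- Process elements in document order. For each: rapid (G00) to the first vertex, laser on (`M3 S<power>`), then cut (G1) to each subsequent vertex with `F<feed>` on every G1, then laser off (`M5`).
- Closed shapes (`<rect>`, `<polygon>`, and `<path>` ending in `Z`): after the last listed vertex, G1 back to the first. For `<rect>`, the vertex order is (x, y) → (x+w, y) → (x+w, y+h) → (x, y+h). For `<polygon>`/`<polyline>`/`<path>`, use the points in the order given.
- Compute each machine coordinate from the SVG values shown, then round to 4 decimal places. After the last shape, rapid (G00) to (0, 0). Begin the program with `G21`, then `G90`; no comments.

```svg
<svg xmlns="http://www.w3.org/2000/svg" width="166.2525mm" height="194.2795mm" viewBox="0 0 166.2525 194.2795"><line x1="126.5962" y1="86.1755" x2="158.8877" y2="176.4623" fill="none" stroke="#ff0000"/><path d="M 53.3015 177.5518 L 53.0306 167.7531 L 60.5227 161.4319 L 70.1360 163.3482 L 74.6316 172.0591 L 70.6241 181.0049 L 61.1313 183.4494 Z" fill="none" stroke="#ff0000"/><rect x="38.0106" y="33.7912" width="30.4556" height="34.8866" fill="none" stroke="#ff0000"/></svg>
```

G21
G90
G00 X126.5962 Y108.1040
M3 S462
G1 X158.8877 Y17.8172 F1454
M5
G00 X53.3015 Y16.7277
M3 S462
G1 X53.0306 Y26.5264 F1454
G1 X60.5227 Y32.8476 F1454
G1 X70.1360 Y30.9313 F1454
G1 X74.6316 Y22.2204 F1454
G1 X70.6241 Y13.2746 F1454
G1 X61.1313 Y10.8301 F1454
G1 X53.3015 Y16.7277 F1454
M5
G00 X38.0106 Y160.4883
M3 S462
G1 X68.4662 Y160.4883 F1454
G1 X68.4662 Y125.6017 F1454
G1 X38.0106 Y125.6017 F1454
G1 X38.0106 Y160.4883 F1454
M5
G00 X0.0000 Y0.0000

1 u = 1 mm; y_m = 194.2795 − y.

[1] `<line>` line segment, #ff0000→score S462 F1454: (126.5962,108.1040) → (158.8877,17.8172)

[2] `<path>` regular polygon, #ff0000→score S462 F1454: (53.3015,16.7277) → (53.0306,26.5264) → (60.5227,32.8476) → (70.1360,30.9313) → (74.6316,22.2204) → (70.6241,13.2746) → (61.1313,10.8301) → (53.3015,16.7277) (closed)

[3] `<rect>` rectangle, #ff0000→score S462 F1454: (38.0106,160.4883) → (68.4662,160.4883) → (68.4662,125.6017) → (38.0106,125.6017) → (38.0106,160.4883) (closed)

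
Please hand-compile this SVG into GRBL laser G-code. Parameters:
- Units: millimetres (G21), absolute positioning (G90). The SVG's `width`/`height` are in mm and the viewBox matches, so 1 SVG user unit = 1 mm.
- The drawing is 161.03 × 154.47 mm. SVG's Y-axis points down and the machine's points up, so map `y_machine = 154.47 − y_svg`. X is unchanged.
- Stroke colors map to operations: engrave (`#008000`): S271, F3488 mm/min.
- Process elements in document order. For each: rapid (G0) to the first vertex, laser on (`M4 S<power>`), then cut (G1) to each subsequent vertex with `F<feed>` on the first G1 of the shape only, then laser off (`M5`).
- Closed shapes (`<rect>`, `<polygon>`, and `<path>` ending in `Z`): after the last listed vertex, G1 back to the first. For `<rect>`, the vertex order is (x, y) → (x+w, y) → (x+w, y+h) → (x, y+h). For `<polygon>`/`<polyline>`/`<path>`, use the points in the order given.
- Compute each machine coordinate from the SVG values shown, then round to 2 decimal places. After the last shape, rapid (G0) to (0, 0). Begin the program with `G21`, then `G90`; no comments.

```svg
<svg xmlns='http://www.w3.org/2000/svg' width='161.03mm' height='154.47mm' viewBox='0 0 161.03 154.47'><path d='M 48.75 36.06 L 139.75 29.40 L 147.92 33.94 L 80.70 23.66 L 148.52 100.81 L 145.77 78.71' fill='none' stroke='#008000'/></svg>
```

G21
G90
G0 X48.75 Y118.41
M4 S271
G1 X139.75 Y125.07 F3488
G1 X147.92 Y120.53
G1 X80.70 Y130.81
G1 X148.52 Y53.66
G1 X145.77 Y75.76
M5
G0 X0.00 Y0.00

viewBox `0 0 161.03 154.47` with mm width/height → 1 unit = 1 mm. Flip: y_m = 154.47 − y_svg.

**Shape 1** — `<path>` open polyline, stroke `#008000` → engrave (S271, F3488). Machine vertices: (48.75,118.41) → (139.75,125.07) → (147.92,120.53) → (80.70,130.81) → (148.52,53.66) → (145.77,75.76). Open path.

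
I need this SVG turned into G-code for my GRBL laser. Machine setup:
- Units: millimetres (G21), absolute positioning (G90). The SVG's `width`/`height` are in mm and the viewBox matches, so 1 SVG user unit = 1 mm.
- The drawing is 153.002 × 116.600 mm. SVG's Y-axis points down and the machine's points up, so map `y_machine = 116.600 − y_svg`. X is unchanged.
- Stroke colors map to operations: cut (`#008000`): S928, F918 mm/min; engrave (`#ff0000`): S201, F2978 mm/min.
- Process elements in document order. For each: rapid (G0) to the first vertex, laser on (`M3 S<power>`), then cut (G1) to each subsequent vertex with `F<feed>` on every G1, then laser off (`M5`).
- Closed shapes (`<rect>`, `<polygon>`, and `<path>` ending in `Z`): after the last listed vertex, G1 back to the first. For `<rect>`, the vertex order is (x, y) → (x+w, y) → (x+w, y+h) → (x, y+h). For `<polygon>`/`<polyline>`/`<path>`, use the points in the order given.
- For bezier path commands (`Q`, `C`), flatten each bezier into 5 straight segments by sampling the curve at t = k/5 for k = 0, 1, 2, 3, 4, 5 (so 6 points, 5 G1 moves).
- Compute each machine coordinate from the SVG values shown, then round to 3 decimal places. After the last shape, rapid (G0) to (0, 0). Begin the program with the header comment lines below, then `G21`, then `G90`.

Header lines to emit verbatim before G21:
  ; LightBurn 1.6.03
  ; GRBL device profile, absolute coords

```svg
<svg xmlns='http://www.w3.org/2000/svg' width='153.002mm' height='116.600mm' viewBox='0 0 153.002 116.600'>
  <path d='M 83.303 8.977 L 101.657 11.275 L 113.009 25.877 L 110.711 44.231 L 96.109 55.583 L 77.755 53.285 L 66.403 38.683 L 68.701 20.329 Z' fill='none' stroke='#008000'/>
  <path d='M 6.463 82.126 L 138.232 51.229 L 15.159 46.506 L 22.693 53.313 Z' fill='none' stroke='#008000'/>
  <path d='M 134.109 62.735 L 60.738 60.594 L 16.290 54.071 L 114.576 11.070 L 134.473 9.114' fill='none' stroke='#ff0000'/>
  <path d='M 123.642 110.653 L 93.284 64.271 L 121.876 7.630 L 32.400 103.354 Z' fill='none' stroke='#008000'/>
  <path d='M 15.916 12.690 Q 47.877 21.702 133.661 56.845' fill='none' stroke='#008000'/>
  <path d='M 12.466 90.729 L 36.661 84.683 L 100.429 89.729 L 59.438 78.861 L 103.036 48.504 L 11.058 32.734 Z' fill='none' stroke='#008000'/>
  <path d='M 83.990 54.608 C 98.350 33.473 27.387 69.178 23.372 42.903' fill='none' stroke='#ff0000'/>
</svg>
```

viewBox `0 0 153.002 116.600` with mm width/height → 1 unit = 1 mm. Flip: y_m = 116.600 − y_svg.

**Shape 1** — `<path>` regular polygon, stroke `#008000` → cut (S928, F918). Machine vertices: (83.303,107.623) → (101.657,105.325) → (113.009,90.723) → (110.711,72.369) → (96.109,61.017) → (77.755,63.315) → (66.403,77.917) → (68.701,96.271) → (83.303,107.623). Closed: final G1 returns to the first vertex.

**Shape 2** — `<path>` closed polygon, stroke `#008000` → cut (S928, F918). Machine vertices: (6.463,34.474) → (138.232,65.371) → (15.159,70.094) → (22.693,63.287) → (6.463,34.474). Closed: final G1 returns to the first vertex.

**Shape 3** — `<path>` open polyline, stroke `#ff0000` → engrave (S201, F2978). Machine vertices: (134.109,53.865) → (60.738,56.006) → (16.290,62.529) → (114.576,105.530) → (134.473,107.486). Open path.

**Shape 4** — `<path>` closed polygon, stroke `#008000` → cut (S928, F918). Machine vertices: (123.642,5.947) → (93.284,52.329) → (121.876,108.970) → (32.400,13.246) → (123.642,5.947). Closed: final G1 returns to the first vertex.

**Shape 5** — `<path>` quadratic bezier, stroke `#008000` → cut (S928, F918). Control points (SVG): P0=(15.916,12.690), P1=(47.877,21.702), P2=(133.661,56.845); sampled at t=k/5. Machine vertices: (15.916,103.910) → (30.853,99.260) → (50.096,92.519) → (73.645,83.688) → (101.500,72.767) → (133.661,59.755). Open path.

**Shape 6** — `<path>` closed polygon, stroke `#008000` → cut (S928, F918). Machine vertices: (12.466,25.871) → (36.661,31.917) → (100.429,26.871) → (59.438,37.739) → (103.036,68.096) → (11.058,83.866) → (12.466,25.871). Closed: final G1 returns to the first vertex.

**Shape 7** — `<path>` cubic bezier, stroke `#ff0000` → engrave (S201, F2978). Control points (SVG): P0=(83.990,54.608), P1=(98.350,33.473), P2=(27.387,69.178), P3=(23.372,42.903); sampled at t=k/5. Machine vertices: (83.990,61.992) → (83.585,68.803) → (70.012,67.675) → (50.580,64.313) → (32.597,64.419) → (23.372,73.697). Open path.

; LightBurn 1.6.03
; GRBL device profile, absolute coords
G21
G90
G0 X83.303 Y107.623
M3 S928
G1 X101.657 Y105.325 F918
G1 X113.009 Y90.723 F918
G1 X110.711 Y72.369 F918
G1 X96.109 Y61.017 F918
G1 X77.755 Y63.315 F918
G1 X66.403 Y77.917 F918
G1 X68.701 Y96.271 F918
G1 X83.303 Y107.623 F918
M5
G0 X6.463 Y34.474
M3 S928
G1 X138.232 Y65.371 F918
G1 X15.159 Y70.094 F918
G1 X22.693 Y63.287 F918
G1 X6.463 Y34.474 F918
M5
G0 X134.109 Y53.865
M3 S201
G1 X60.738 Y56.006 F2978
G1 X16.290 Y62.529 F2978
G1 X114.576 Y105.530 F2978
G1 X134.473 Y107.486 F2978
M5
G0 X123.642 Y5.947
M3 S928
G1 X93.284 Y52.329 F918
G1 X121.876 Y108.970 F918
G1 X32.400 Y13.246 F918
G1 X123.642 Y5.947 F918
M5
G0 X15.916 Y103.910
M3 S928
G1 X30.853 Y99.260 F918
G1 X50.096 Y92.519 F918
G1 X73.645 Y83.688 F918
G1 X101.500 Y72.767 F918
G1 X133.661 Y59.755 F918
M5
G0 X12.466 Y25.871
M3 S928
G1 X36.661 Y31.917 F918
G1 X100.429 Y26.871 F918
G1 X59.438 Y37.739 F918
G1 X103.036 Y68.096 F918
G1 X11.058 Y83.866 F918
G1 X12.466 Y25.871 F918
M5
G0 X83.990 Y61.992
M3 S201
G1 X83.585 Y68.803 F2978
G1 X70.012 Y67.675 F2978
G1 X50.580 Y64.313 F2978
G1 X32.597 Y64.419 F2978
G1 X23.372 Y73.697 F2978
M5
G0 X0.000 Y0.000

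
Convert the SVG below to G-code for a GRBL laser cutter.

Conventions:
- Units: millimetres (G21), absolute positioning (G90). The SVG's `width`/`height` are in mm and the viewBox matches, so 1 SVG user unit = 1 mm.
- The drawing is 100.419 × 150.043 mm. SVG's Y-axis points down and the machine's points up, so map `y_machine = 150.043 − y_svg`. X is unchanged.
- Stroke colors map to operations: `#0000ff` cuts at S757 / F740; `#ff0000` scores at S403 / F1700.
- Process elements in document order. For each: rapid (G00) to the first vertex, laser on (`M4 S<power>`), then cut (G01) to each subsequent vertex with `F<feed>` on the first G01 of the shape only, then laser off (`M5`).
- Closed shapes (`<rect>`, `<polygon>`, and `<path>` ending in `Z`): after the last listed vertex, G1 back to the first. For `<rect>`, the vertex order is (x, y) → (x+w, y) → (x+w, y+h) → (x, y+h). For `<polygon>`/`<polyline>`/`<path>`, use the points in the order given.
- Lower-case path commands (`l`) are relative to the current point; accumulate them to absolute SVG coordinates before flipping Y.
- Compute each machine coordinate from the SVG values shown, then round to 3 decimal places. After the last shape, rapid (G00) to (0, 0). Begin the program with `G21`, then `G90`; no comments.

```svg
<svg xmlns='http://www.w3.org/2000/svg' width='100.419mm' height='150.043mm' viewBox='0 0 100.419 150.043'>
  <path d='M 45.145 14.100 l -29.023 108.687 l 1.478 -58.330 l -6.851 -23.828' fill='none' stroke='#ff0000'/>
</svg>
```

G21
G90
G00 X45.145 Y135.943
M4 S403
G01 X16.122 Y27.256 F1700
G01 X17.600 Y85.586
G01 X10.749 Y109.414
M5
G00 X0.000 Y0.000

viewBox `0 0 100.419 150.043` with mm width/height → 1 unit = 1 mm. Flip: y_m = 150.043 − y_svg.

**Shape 1** — `<path>` open polyline, stroke `#ff0000` → score (S403, F1700). Machine vertices: (45.145,135.943) → (16.122,27.256) → (17.600,85.586) → (10.749,109.414). Open path.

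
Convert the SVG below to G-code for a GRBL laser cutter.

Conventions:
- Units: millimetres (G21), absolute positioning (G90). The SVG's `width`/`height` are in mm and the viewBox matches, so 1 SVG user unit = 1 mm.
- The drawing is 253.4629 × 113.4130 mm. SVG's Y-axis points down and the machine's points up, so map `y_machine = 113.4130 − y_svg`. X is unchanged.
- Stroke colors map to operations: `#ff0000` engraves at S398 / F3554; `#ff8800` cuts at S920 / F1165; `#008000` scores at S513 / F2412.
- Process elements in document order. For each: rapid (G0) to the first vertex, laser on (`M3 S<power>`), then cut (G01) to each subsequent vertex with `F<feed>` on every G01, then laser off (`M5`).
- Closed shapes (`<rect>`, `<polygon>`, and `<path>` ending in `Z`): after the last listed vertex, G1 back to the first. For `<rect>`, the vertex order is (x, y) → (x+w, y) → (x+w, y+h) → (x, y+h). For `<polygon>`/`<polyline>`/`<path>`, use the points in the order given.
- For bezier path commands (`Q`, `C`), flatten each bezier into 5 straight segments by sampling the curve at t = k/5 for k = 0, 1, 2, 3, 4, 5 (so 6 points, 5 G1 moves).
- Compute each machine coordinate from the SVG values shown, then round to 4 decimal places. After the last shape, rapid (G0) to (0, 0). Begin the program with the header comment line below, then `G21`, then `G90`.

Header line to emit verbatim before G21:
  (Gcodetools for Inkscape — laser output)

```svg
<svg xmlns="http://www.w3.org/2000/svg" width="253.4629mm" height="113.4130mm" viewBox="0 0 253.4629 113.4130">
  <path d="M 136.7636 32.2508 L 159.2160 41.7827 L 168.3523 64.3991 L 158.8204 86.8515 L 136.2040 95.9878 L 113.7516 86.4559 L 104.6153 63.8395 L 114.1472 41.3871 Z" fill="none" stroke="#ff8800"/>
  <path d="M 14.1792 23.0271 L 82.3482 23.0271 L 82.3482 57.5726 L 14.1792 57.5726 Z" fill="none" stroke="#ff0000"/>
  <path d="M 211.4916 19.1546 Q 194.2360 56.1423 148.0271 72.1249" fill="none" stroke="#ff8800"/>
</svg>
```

Since the viewBox matches the mm dimensions, user units are millimetres directly. The only transform is the Y-flip y_m = 113.4130 − y_svg.

Shape 1 is a regular polygon drawn with `<path>`. Its stroke #ff8800 means cut at S920, F1165. After flipping Y the toolpath is (136.7636,81.1622) → (159.2160,71.6303) → (168.3523,49.0139) → (158.8204,26.5615) → (136.2040,17.4252) → (113.7516,26.9571) → (104.6153,49.5735) → (114.1472,72.0259) → (136.7636,81.1622), returning to the start.

Shape 2 is a rectangle drawn with `<path>`. Its stroke #ff0000 means engrave at S398, F3554. After flipping Y the toolpath is (14.1792,90.3859) → (82.3482,90.3859) → (82.3482,55.8404) → (14.1792,55.8404) → (14.1792,90.3859), returning to the start.

Shape 3 is a quadratic bezier drawn with `<path>`. Its stroke #ff8800 means cut at S920, F1165. After flipping Y the toolpath is (211.4916,94.2584) → (203.4312,80.3035) → (193.0546,68.0291) → (180.3617,57.4350) → (165.3525,48.5213) → (148.0271,41.2881).

(Gcodetools for Inkscape — laser output)
G21
G90
G0 X136.7636 Y81.1622
M3 S920
G01 X159.2160 Y71.6303 F1165
G01 X168.3523 Y49.0139 F1165
G01 X158.8204 Y26.5615 F1165
G01 X136.2040 Y17.4252 F1165
G01 X113.7516 Y26.9571 F1165
G01 X104.6153 Y49.5735 F1165
G01 X114.1472 Y72.0259 F1165
G01 X136.7636 Y81.1622 F1165
M5
G0 X14.1792 Y90.3859
M3 S398
G01 X82.3482 Y90.3859 F3554
G01 X82.3482 Y55.8404 F3554
G01 X14.1792 Y55.8404 F3554
G01 X14.1792 Y90.3859 F3554
M5
G0 X211.4916 Y94.2584
M3 S920
G01 X203.4312 Y80.3035 F1165
G01 X193.0546 Y68.0291 F1165
G01 X180.3617 Y57.4350 F1165
G01 X165.3525 Y48.5213 F1165
G01 X148.0271 Y41.2881 F1165
M5
G0 X0.0000 Y0.0000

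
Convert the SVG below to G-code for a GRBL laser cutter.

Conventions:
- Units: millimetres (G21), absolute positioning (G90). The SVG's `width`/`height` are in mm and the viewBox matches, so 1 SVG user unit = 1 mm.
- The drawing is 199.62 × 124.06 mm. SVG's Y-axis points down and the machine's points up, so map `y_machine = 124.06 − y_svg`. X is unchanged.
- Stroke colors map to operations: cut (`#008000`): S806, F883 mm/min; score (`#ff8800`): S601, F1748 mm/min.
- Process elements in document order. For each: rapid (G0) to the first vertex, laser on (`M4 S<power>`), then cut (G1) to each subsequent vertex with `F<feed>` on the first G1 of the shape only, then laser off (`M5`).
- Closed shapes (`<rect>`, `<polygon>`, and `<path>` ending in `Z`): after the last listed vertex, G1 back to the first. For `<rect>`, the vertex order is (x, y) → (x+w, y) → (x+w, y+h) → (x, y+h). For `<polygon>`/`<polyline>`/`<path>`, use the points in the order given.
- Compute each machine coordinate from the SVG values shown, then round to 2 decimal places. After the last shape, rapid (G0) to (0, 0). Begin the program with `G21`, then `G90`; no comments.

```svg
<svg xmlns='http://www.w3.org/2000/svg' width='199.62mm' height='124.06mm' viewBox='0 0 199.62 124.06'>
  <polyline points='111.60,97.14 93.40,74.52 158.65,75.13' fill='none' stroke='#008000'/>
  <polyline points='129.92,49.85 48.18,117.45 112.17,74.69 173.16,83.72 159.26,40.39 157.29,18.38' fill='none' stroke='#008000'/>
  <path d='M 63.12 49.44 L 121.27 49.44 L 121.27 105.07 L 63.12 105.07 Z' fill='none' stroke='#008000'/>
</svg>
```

G21
G90
G0 X111.60 Y26.92
M4 S806
G1 X93.40 Y49.54 F883
G1 X158.65 Y48.93
M5
G0 X129.92 Y74.21
M4 S806
G1 X48.18 Y6.61 F883
G1 X112.17 Y49.37
G1 X173.16 Y40.34
G1 X159.26 Y83.67
G1 X157.29 Y105.68
M5
G0 X63.12 Y74.62
M4 S806
G1 X121.27 Y74.62 F883
G1 X121.27 Y18.99
G1 X63.12 Y18.99
G1 X63.12 Y74.62
M5
G0 X0.00 Y0.00

viewBox `0 0 199.62 124.06` with mm width/height → 1 unit = 1 mm. Flip: y_m = 124.06 − y_svg.

**Shape 1** — `<polyline>` open polyline, stroke `#008000` → cut (S806, F883). Machine vertices: (111.60,26.92) → (93.40,49.54) → (158.65,48.93). Open path.

**Shape 2** — `<polyline>` open polyline, stroke `#008000` → cut (S806, F883). Machine vertices: (129.92,74.21) → (48.18,6.61) → (112.17,49.37) → (173.16,40.34) → (159.26,83.67) → (157.29,105.68). Open path.

**Shape 3** — `<path>` rectangle, stroke `#008000` → cut (S806, F883). Machine vertices: (63.12,74.62) → (121.27,74.62) → (121.27,18.99) → (63.12,18.99) → (63.12,74.62). Closed: final G1 returns to the first vertex.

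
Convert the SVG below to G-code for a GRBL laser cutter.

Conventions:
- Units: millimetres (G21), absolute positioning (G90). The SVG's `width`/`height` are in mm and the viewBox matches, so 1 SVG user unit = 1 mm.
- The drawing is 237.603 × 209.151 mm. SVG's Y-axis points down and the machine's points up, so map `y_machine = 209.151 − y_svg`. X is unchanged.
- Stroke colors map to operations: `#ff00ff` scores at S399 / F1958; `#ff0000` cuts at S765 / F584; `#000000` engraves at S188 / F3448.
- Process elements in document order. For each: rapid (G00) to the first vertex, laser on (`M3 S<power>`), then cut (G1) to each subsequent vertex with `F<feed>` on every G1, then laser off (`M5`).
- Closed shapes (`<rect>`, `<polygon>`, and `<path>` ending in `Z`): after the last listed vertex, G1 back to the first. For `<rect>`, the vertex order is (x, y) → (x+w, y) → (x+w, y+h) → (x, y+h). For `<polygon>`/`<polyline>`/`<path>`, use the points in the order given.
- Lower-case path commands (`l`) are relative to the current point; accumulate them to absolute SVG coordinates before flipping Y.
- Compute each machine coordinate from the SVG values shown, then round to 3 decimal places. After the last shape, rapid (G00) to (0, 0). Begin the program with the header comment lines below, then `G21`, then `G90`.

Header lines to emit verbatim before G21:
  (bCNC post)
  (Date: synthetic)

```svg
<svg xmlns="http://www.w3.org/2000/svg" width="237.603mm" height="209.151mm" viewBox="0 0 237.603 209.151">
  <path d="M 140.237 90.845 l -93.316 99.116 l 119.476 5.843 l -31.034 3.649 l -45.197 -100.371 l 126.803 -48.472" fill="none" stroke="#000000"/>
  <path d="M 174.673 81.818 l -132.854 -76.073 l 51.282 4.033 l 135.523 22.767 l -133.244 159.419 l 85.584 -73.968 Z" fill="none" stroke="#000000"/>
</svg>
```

1 u = 1 mm; y_m = 209.151 − y.

[1] `<path>` open polyline, #000000→engrave S188 F3448: (140.237,118.306) → (46.921,19.190) → (166.397,13.347) → (135.363,9.698) → (90.166,110.069) → (216.969,158.541)

[2] `<path>` closed polygon, #000000→engrave S188 F3448: (174.673,127.333) → (41.819,203.406) → (93.101,199.373) → (228.624,176.606) → (95.380,17.187) → (180.964,91.155) → (174.673,127.333) (closed)

(bCNC post)
(Date: synthetic)
G21
G90
G00 X140.237 Y118.306
M3 S188
G1 X46.921 Y19.190 F3448
G1 X166.397 Y13.347 F3448
G1 X135.363 Y9.698 F3448
G1 X90.166 Y110.069 F3448
G1 X216.969 Y158.541 F3448
M5
G00 X174.673 Y127.333
M3 S188
G1 X41.819 Y203.406 F3448
G1 X93.101 Y199.373 F3448
G1 X228.624 Y176.606 F3448
G1 X95.380 Y17.187 F3448
G1 X180.964 Y91.155 F3448
G1 X174.673 Y127.333 F3448
M5
G00 X0.000 Y0.000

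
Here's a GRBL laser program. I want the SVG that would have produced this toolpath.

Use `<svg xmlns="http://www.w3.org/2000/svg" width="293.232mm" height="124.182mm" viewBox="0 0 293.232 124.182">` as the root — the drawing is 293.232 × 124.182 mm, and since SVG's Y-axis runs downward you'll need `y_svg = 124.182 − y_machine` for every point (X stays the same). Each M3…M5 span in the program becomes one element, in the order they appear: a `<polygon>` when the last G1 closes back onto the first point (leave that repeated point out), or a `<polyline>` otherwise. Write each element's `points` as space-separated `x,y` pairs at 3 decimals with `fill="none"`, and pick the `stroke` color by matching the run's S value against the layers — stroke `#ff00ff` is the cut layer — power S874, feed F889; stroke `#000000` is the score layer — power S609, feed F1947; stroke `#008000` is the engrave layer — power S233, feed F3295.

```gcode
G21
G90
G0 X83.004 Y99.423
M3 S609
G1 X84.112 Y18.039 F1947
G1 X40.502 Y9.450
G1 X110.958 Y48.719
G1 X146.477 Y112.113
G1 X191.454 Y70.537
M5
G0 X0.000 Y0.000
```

Machine Y-up, SVG Y-down with viewBox height 124.182, so y_svg = 124.182 − y_machine; X carries over. Every run uses S609, so all elements get stroke `#000000` (score).

Run 1: The run is open, so emit a `<polyline>` with points (Y-flipped): 83.004,24.759 84.112,106.143 40.502,114.732 110.958,75.463 146.477,12.069 191.454,53.645.

<svg xmlns="http://www.w3.org/2000/svg" width="293.232mm" height="124.182mm" viewBox="0 0 293.232 124.182">
  <polyline points="83.004,24.759 84.112,106.143 40.502,114.732 110.958,75.463 146.477,12.069 191.454,53.645" fill="none" stroke="#000000"/>
</svg>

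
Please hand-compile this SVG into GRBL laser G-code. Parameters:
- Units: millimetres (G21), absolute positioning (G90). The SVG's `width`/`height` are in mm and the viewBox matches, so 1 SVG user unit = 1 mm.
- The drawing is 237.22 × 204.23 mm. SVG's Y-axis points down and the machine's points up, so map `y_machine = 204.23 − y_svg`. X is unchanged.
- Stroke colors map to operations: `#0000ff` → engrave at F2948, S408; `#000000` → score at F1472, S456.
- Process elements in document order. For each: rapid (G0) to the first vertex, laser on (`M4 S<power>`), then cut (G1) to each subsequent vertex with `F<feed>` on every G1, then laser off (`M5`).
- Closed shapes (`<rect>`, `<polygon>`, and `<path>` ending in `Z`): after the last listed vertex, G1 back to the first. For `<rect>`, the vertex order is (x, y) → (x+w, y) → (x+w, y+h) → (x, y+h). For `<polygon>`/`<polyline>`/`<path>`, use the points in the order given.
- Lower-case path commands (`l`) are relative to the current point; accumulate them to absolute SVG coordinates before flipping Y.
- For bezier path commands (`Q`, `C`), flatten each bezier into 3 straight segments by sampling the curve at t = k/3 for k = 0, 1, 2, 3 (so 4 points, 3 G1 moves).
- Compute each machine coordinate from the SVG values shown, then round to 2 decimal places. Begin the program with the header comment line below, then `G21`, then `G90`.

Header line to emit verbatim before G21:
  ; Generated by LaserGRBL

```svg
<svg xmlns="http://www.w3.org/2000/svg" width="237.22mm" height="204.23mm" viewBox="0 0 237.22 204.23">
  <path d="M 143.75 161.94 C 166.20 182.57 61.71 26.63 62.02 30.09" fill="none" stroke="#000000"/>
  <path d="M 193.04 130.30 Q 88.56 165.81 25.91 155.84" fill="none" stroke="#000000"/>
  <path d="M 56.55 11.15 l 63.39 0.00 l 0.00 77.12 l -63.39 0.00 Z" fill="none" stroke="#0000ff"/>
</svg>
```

viewBox `0 0 237.22 204.23` with mm width/height → 1 unit = 1 mm. Flip: y_m = 204.23 − y_svg.

**Shape 1** — `<path>` cubic bezier, stroke `#000000` → score (S456, F1472). Control points (SVG): P0=(143.75,161.94), P1=(166.20,182.57), P2=(61.71,26.63), P3=(62.02,30.09); sampled at t=k/3. Machine vertices: (143.75,42.29) → (132.47,68.07) → (88.06,136.91) → (62.02,174.14). Open path.

**Shape 2** — `<path>` quadratic bezier, stroke `#000000` → score (S456, F1472). Control points (SVG): P0=(193.04,130.30), P1=(88.56,165.81), P2=(25.91,155.84); sampled at t=k/3. Machine vertices: (193.04,73.93) → (128.03,55.31) → (72.32,46.80) → (25.91,48.39). Open path.

**Shape 3** — `<path>` rectangle, stroke `#0000ff` → engrave (S408, F2948). Machine vertices: (56.55,193.08) → (119.94,193.08) → (119.94,115.96) → (56.55,115.96) → (56.55,193.08). Closed: final G1 returns to the first vertex.

; Generated by LaserGRBL
G21
G90
G0 X143.75 Y42.29
M4 S456
G1 X132.47 Y68.07 F1472
G1 X88.06 Y136.91 F1472
G1 X62.02 Y174.14 F1472
M5
G0 X193.04 Y73.93
M4 S456
G1 X128.03 Y55.31 F1472
G1 X72.32 Y46.80 F1472
G1 X25.91 Y48.39 F1472
M5
G0 X56.55 Y193.08
M4 S408
G1 X119.94 Y193.08 F2948
G1 X119.94 Y115.96 F2948
G1 X56.55 Y115.96 F2948
G1 X56.55 Y193.08 F2948
M5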